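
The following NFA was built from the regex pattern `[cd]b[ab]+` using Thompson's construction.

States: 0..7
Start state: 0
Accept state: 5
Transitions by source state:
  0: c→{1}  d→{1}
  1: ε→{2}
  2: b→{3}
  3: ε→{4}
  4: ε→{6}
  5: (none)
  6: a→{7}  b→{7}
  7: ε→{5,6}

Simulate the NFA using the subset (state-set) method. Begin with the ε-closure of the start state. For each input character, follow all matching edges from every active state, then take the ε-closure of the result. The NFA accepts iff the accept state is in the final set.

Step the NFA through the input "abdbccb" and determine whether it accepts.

Answer: REJECT

Derivation:
start: ε-closure({0}) = {0}
'a' @ 1: {}  — dead — no transitions
rest 'bdbccb' ignored (set empty)
end set {} — state 5 not in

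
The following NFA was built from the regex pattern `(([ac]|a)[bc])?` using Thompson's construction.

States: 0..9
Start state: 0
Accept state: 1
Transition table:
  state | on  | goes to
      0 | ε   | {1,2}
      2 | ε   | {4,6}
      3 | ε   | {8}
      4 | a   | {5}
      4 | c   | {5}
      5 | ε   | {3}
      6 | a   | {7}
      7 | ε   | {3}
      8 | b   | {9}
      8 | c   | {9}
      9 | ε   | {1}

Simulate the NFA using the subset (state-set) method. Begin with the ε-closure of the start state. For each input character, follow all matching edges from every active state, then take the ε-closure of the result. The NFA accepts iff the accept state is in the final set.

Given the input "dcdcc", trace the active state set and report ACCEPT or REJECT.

start: ε-closure({0}) = {0,1,2,4,6}
'd' @ 1: {}  — no active states
rest 'cdcc' ignored (set empty)
after full input: {}  (accept=1 not in)

Answer: REJECT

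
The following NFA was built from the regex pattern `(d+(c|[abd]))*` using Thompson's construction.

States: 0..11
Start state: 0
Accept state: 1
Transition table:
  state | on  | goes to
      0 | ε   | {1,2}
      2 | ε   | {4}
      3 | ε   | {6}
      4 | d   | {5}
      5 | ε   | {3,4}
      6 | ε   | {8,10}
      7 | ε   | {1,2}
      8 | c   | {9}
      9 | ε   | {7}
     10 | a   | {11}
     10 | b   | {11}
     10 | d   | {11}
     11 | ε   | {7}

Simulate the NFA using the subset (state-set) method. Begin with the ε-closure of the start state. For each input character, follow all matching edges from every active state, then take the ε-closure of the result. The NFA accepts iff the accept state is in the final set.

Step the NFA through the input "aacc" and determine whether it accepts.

Answer: REJECT

Steps:
initial (ε-close {0}): {0,1,2,4}
'a' @ 1: {}  — state set empty
rest 'acc' ignored (set empty)
after full input: {}  (accept=1 not in)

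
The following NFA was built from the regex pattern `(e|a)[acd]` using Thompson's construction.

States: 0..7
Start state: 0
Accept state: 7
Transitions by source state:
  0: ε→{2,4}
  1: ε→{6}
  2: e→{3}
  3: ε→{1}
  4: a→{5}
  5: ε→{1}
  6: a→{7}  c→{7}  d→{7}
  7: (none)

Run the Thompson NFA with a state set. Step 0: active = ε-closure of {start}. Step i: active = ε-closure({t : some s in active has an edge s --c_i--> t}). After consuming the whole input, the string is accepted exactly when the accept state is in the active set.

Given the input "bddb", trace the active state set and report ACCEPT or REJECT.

start: ε-closure({0}) = {0,2,4}
'b' @ 1: {}  — no active states
rest 'ddb' ignored (set empty)
final: {}; accept 7 not in set

Answer: REJECT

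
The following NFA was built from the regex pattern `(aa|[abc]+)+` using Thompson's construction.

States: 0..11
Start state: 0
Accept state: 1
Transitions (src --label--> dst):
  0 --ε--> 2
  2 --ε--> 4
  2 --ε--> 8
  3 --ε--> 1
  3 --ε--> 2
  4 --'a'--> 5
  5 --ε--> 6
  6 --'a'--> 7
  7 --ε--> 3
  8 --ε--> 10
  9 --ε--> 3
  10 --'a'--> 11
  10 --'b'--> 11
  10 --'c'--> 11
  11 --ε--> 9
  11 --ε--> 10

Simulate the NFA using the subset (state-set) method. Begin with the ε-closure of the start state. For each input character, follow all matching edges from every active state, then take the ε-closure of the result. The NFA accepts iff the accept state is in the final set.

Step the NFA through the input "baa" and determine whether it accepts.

Answer: ACCEPT

Trace:
initial (ε-close {0}): {0,2,4,8,10}
'b' @ 1: {1,2,3,4,8,9,10,11}  ✓accept
'a' @ 2: {1,2,3,4,5,6,8,9,10,11}  ✓accept
'a' @ 3: {1,2,3,4,5,6,7,8,9,10,11}  ✓accept
after full input: {1,2,3,4,5,6,7,8,9,10,11}  (accept=1 in)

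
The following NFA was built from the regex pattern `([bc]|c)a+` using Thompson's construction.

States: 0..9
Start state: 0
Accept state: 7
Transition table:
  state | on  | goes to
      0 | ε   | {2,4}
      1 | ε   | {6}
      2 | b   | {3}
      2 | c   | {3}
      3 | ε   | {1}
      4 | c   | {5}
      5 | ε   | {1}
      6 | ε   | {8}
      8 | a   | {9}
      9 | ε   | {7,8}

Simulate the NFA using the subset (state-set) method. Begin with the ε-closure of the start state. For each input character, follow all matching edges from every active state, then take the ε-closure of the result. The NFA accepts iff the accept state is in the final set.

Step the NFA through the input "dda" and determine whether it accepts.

Answer: REJECT

Derivation:
start: ε-closure({0}) = {0,2,4}
'd' @ 1: {}  — dead — no transitions
rest 'da' ignored (set empty)
after full input: {}  (accept=7 not in)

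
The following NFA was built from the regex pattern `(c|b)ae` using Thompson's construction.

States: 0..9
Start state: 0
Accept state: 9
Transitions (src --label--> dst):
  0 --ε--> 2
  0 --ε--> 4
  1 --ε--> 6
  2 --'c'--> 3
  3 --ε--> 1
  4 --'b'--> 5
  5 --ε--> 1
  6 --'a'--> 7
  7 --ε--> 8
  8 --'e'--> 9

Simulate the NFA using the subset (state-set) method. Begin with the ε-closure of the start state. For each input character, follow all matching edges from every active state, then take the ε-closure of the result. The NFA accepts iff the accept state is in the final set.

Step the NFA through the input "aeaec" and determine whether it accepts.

Answer: REJECT

Steps:
S₀ = ε-closure({0}) = {0,2,4}
'a' @ 1: {}  — dead — no transitions
rest 'eaec' ignored (set empty)
after full input: {}  (accept=9 not in)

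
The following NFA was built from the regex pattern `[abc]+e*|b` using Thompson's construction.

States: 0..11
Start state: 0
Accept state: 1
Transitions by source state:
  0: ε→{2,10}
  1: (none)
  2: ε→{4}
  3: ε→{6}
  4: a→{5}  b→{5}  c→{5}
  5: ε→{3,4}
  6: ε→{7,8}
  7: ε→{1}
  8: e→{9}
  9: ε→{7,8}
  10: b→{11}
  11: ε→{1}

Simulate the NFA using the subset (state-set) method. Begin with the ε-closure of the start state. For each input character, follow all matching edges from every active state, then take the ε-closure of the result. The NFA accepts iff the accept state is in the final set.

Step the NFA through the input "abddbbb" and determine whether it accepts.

Answer: REJECT

Derivation:
initial (ε-close {0}): {0,2,4,10}
'a' @ 1: {1,3,4,5,6,7,8}  ✓accept
'b' @ 2: {1,3,4,5,6,7,8}  ✓accept
'd' @ 3: {}  — no active states
rest 'dbbb' ignored (set empty)
end set {} — state 1 not in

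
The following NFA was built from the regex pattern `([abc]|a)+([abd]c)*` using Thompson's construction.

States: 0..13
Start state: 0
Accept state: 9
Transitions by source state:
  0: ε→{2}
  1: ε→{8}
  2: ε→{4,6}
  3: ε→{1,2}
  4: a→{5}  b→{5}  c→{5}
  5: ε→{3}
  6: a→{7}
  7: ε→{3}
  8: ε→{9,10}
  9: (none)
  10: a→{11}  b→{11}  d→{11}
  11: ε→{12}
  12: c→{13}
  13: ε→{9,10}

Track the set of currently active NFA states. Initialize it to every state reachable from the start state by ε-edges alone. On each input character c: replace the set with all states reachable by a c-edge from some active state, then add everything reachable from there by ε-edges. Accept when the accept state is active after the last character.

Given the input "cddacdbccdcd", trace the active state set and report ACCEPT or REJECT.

initial (ε-close {0}): {0,2,4,6}
'c' @ 1: {1,2,3,4,5,6,8,9,10}  [accepting]
'd' @ 2: {11,12}
'd' @ 3: {}  — state set empty
rest 'acdbccdcd' ignored (set empty)
end set {} — state 9 not in

Answer: REJECT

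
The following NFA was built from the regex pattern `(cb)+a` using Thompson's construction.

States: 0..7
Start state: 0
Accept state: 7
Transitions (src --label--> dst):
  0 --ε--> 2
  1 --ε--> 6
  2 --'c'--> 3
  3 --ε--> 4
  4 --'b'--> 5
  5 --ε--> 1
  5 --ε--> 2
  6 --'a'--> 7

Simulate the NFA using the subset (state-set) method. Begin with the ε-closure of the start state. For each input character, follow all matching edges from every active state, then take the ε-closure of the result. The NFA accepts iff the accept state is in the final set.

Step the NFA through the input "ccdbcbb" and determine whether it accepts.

initial (ε-close {0}): {0,2}
'c' @ 1: {3,4}
'c' @ 2: {}  — state set empty
rest 'dbcbb' ignored (set empty)
final: {}; accept 7 not in set

Answer: REJECT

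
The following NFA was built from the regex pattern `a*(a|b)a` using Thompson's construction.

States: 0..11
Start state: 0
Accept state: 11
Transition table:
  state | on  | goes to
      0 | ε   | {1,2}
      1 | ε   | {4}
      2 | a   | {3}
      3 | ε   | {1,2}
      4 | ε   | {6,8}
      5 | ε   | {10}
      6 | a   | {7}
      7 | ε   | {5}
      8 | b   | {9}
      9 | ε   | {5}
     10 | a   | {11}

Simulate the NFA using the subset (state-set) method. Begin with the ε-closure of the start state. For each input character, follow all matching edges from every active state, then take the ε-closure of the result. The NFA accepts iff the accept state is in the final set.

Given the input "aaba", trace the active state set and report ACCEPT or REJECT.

initial (ε-close {0}): {0,1,2,4,6,8}
'a' @ 1: {1,2,3,4,5,6,7,8,10}
'a' @ 2: {1,2,3,4,5,6,7,8,10,11}  (accept∈set)
'b' @ 3: {5,9,10}
'a' @ 4: {11}  (accept∈set)
end set {11} — state 11 in

Answer: ACCEPT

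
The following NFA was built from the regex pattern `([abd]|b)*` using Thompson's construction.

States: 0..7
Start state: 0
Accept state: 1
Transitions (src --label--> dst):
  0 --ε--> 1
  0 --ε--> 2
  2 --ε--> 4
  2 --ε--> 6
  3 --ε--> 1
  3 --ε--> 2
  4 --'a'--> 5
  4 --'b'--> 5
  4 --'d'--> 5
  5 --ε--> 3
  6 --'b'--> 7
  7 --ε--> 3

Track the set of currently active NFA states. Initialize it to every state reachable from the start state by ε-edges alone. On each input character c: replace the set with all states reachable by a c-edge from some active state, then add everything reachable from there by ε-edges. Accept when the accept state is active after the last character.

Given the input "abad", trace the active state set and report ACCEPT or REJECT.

Answer: ACCEPT

Trace:
start: ε-closure({0}) = {0,1,2,4,6}
'a' @ 1: {1,2,3,4,5,6}  [accepting]
'b' @ 2: {1,2,3,4,5,6,7}  [accepting]
'a' @ 3: {1,2,3,4,5,6}  [accepting]
'd' @ 4: {1,2,3,4,5,6}  [accepting]
after full input: {1,2,3,4,5,6}  (accept=1 in)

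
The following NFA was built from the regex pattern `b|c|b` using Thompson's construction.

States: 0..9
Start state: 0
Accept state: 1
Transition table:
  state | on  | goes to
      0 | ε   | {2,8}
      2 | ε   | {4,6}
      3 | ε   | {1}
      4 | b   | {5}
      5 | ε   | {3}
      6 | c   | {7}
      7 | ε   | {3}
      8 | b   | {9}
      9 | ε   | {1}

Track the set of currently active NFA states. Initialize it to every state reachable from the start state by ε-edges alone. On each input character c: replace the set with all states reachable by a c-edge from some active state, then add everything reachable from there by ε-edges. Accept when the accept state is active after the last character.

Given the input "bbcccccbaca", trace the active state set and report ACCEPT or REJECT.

initial (ε-close {0}): {0,2,4,6,8}
'b' @ 1: {1,3,5,9}  [accepting]
'b' @ 2: {}  — dead — no transitions
rest 'cccccbaca' ignored (set empty)
after full input: {}  (accept=1 not in)

Answer: REJECT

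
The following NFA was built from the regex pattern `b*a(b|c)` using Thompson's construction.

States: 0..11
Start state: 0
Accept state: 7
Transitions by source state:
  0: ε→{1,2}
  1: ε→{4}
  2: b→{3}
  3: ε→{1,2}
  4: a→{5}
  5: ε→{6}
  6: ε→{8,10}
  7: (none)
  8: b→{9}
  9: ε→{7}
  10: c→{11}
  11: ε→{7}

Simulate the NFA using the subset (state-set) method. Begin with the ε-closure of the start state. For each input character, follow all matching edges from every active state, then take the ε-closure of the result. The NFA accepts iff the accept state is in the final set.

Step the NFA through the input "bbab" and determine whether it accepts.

Answer: ACCEPT

Trace:
initial (ε-close {0}): {0,1,2,4}
'b' @ 1: {1,2,3,4}
'b' @ 2: {1,2,3,4}
'a' @ 3: {5,6,8,10}
'b' @ 4: {7,9}  [accepting]
after full input: {7,9}  (accept=7 in)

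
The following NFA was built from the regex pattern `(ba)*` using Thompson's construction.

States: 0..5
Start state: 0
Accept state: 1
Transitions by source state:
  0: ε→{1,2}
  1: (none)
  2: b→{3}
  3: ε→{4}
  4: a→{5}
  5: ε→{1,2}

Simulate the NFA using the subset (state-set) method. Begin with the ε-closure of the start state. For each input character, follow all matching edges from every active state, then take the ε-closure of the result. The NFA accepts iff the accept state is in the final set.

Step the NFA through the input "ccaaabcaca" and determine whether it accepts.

start: ε-closure({0}) = {0,1,2}
'c' @ 1: {}  — dead — no transitions
rest 'caaabcaca' ignored (set empty)
final: {}; accept 1 not in set

Answer: REJECT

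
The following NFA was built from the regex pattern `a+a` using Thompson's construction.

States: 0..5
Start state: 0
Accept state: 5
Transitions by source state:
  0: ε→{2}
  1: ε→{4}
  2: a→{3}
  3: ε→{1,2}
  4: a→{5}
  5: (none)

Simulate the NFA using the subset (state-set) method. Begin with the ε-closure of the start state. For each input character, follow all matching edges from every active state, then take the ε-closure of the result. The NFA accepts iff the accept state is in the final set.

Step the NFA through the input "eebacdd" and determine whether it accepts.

initial (ε-close {0}): {0,2}
'e' @ 1: {}  — state set empty
rest 'ebacdd' ignored (set empty)
end set {} — state 5 not in

Answer: REJECT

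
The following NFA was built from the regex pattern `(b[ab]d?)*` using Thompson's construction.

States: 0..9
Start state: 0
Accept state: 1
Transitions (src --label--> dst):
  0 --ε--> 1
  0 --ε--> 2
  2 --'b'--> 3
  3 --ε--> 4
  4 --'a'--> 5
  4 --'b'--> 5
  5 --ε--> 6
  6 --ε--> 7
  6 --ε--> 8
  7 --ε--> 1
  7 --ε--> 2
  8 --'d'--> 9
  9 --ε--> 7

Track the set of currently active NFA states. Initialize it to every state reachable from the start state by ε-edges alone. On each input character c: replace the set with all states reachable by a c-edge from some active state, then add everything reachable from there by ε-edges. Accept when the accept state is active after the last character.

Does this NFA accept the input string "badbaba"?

S₀ = ε-closure({0}) = {0,1,2}
'b' @ 1: {3,4}
'a' @ 2: {1,2,5,6,7,8}  [accepting]
'd' @ 3: {1,2,7,9}  [accepting]
'b' @ 4: {3,4}
'a' @ 5: {1,2,5,6,7,8}  [accepting]
'b' @ 6: {3,4}
'a' @ 7: {1,2,5,6,7,8}  [accepting]
final: {1,2,5,6,7,8}; accept 1 in set

Answer: ACCEPT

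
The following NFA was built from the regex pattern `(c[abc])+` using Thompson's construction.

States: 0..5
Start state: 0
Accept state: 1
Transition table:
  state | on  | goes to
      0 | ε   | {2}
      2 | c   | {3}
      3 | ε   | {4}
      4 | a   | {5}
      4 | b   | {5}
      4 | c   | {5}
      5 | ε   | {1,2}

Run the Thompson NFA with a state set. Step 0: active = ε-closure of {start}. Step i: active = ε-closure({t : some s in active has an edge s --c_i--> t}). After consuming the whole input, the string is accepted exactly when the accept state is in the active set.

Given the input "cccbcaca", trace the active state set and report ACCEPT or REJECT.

S₀ = ε-closure({0}) = {0,2}
'c' @ 1: {3,4}
'c' @ 2: {1,2,5}  [accepting]
'c' @ 3: {3,4}
'b' @ 4: {1,2,5}  [accepting]
'c' @ 5: {3,4}
'a' @ 6: {1,2,5}  [accepting]
'c' @ 7: {3,4}
'a' @ 8: {1,2,5}  [accepting]
after full input: {1,2,5}  (accept=1 in)

Answer: ACCEPT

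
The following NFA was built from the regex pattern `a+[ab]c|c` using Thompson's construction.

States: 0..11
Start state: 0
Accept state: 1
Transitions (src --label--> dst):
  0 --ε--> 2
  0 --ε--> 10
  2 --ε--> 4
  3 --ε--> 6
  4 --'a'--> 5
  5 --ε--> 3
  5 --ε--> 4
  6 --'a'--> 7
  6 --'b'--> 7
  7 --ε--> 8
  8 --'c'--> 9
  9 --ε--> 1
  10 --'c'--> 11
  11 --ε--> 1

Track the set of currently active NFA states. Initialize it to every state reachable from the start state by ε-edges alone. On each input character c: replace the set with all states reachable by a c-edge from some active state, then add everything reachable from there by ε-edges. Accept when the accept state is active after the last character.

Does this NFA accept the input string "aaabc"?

Answer: ACCEPT

Trace:
initial (ε-close {0}): {0,2,4,10}
'a' @ 1: {3,4,5,6}
'a' @ 2: {3,4,5,6,7,8}
'a' @ 3: {3,4,5,6,7,8}
'b' @ 4: {7,8}
'c' @ 5: {1,9}  [accepting]
after full input: {1,9}  (accept=1 in)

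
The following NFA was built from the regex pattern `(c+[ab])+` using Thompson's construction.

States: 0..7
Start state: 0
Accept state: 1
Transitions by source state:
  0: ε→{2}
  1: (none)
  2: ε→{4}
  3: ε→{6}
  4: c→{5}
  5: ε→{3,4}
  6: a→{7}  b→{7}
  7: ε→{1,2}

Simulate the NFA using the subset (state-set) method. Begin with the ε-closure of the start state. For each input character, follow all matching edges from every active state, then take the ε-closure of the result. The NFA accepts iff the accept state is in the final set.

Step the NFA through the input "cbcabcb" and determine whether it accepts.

Answer: REJECT

Steps:
S₀ = ε-closure({0}) = {0,2,4}
'c' @ 1: {3,4,5,6}
'b' @ 2: {1,2,4,7}  (accept∈set)
'c' @ 3: {3,4,5,6}
'a' @ 4: {1,2,4,7}  (accept∈set)
'b' @ 5: {}  — state set empty
rest 'cb' ignored (set empty)
final: {}; accept 1 not in set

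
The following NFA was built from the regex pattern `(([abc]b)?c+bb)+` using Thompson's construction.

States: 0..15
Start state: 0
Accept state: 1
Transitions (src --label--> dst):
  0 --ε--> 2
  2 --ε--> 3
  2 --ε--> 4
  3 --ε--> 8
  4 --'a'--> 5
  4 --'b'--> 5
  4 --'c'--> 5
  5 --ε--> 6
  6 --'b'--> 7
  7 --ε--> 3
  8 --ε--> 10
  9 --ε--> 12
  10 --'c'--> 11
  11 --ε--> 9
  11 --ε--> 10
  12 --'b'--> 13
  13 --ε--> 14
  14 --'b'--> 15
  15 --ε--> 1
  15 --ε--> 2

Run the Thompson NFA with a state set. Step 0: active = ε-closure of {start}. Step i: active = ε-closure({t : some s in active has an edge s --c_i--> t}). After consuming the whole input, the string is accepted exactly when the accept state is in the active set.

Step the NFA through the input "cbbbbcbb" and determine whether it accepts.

Answer: ACCEPT

Steps:
S₀ = ε-closure({0}) = {0,2,3,4,8,10}
'c' @ 1: {5,6,9,10,11,12}
'b' @ 2: {3,7,8,10,13,14}
'b' @ 3: {1,2,3,4,8,10,15}  (accept∈set)
'b' @ 4: {5,6}
'b' @ 5: {3,7,8,10}
'c' @ 6: {9,10,11,12}
'b' @ 7: {13,14}
'b' @ 8: {1,2,3,4,8,10,15}  (accept∈set)
final: {1,2,3,4,8,10,15}; accept 1 in set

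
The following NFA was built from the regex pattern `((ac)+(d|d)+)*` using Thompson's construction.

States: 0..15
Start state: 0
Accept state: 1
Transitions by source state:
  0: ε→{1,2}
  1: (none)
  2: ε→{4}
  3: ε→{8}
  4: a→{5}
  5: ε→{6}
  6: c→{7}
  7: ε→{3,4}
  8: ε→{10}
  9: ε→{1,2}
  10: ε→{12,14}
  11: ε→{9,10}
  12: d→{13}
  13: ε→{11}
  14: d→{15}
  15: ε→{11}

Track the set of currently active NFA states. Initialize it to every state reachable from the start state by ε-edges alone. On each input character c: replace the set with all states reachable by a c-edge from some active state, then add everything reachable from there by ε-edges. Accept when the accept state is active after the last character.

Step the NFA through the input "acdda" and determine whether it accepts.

S₀ = ε-closure({0}) = {0,1,2,4}
'a' @ 1: {5,6}
'c' @ 2: {3,4,7,8,10,12,14}
'd' @ 3: {1,2,4,9,10,11,12,13,14,15}  [accepting]
'd' @ 4: {1,2,4,9,10,11,12,13,14,15}  [accepting]
'a' @ 5: {5,6}
after full input: {5,6}  (accept=1 not in)

Answer: REJECT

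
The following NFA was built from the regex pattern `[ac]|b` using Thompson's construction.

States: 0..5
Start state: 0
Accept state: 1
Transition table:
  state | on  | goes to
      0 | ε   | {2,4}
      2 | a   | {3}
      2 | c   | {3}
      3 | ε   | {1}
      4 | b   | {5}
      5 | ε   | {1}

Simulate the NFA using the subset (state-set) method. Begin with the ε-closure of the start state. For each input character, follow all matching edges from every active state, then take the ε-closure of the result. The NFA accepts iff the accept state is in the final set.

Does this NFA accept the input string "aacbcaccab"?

start: ε-closure({0}) = {0,2,4}
'a' @ 1: {1,3}  (accept∈set)
'a' @ 2: {}  — state set empty
rest 'cbcaccab' ignored (set empty)
final: {}; accept 1 not in set

Answer: REJECT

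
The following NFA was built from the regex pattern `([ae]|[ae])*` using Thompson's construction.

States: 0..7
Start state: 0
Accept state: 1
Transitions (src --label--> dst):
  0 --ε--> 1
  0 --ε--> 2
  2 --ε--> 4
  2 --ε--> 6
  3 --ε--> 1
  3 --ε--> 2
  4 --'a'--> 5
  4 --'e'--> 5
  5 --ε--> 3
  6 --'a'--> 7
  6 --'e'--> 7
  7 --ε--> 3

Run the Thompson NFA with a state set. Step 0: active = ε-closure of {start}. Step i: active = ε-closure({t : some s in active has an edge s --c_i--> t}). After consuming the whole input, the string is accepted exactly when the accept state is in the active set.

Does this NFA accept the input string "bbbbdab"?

Answer: REJECT

Trace:
start: ε-closure({0}) = {0,1,2,4,6}
'b' @ 1: {}  — no active states
rest 'bbbdab' ignored (set empty)
end set {} — state 1 not in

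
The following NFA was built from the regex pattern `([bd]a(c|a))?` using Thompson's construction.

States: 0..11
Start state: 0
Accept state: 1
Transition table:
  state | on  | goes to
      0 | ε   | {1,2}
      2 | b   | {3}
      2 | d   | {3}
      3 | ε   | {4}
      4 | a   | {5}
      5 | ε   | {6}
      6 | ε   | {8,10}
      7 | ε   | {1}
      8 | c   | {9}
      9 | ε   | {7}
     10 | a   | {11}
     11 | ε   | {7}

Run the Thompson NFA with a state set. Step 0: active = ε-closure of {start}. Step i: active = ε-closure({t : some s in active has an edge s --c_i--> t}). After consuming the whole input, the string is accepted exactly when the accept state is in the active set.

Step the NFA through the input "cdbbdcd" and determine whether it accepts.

S₀ = ε-closure({0}) = {0,1,2}
'c' @ 1: {}  — dead — no transitions
rest 'dbbdcd' ignored (set empty)
after full input: {}  (accept=1 not in)

Answer: REJECT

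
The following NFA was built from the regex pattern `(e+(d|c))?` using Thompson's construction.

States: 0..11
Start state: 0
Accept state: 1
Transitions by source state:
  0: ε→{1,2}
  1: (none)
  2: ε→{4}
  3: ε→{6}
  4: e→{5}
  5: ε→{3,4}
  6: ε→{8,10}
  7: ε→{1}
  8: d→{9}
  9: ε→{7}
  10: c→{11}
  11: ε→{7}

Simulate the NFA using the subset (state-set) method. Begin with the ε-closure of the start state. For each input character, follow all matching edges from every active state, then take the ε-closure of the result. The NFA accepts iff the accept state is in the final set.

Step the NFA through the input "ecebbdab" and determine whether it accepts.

Answer: REJECT

Trace:
initial (ε-close {0}): {0,1,2,4}
'e' @ 1: {3,4,5,6,8,10}
'c' @ 2: {1,7,11}  [accepting]
'e' @ 3: {}  — dead — no transitions
rest 'bbdab' ignored (set empty)
final: {}; accept 1 not in set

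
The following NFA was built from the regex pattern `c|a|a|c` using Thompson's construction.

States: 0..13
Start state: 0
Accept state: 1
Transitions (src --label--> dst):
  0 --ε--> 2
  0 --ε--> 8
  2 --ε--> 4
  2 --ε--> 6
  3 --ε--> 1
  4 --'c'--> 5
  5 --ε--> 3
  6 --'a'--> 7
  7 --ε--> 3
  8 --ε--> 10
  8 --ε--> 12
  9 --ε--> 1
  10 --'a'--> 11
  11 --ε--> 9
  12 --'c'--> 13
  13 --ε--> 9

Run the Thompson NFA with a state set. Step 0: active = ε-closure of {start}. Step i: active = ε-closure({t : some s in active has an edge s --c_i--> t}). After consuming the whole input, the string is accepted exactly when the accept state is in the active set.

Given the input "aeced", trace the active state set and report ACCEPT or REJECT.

Answer: REJECT

Derivation:
initial (ε-close {0}): {0,2,4,6,8,10,12}
'a' @ 1: {1,3,7,9,11}  (accept∈set)
'e' @ 2: {}  — no active states
rest 'ced' ignored (set empty)
final: {}; accept 1 not in set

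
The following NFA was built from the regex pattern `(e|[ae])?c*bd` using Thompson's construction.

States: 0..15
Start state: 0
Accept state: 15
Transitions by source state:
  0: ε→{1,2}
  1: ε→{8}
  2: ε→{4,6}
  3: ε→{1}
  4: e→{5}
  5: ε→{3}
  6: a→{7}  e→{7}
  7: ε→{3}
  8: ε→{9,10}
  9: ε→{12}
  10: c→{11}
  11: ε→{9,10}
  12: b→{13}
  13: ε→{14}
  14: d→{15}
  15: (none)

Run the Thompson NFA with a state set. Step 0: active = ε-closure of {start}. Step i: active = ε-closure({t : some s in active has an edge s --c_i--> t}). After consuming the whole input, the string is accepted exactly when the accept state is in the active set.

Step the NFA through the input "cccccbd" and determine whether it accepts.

Answer: ACCEPT

Derivation:
initial (ε-close {0}): {0,1,2,4,6,8,9,10,12}
'c' @ 1: {9,10,11,12}
'c' @ 2: {9,10,11,12}
'c' @ 3: {9,10,11,12}
'c' @ 4: {9,10,11,12}
'c' @ 5: {9,10,11,12}
'b' @ 6: {13,14}
'd' @ 7: {15}  ✓accept
final: {15}; accept 15 in set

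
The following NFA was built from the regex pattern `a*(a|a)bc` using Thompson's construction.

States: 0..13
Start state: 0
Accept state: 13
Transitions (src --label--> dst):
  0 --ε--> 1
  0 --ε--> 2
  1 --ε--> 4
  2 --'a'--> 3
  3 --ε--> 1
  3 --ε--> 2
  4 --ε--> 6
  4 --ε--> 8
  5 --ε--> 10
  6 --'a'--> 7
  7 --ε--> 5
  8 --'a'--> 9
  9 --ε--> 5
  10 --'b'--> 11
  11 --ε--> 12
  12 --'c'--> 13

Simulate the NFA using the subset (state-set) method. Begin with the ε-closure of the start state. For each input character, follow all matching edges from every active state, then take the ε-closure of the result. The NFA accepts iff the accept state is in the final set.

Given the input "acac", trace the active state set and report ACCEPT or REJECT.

initial (ε-close {0}): {0,1,2,4,6,8}
'a' @ 1: {1,2,3,4,5,6,7,8,9,10}
'c' @ 2: {}  — no active states
rest 'ac' ignored (set empty)
final: {}; accept 13 not in set

Answer: REJECT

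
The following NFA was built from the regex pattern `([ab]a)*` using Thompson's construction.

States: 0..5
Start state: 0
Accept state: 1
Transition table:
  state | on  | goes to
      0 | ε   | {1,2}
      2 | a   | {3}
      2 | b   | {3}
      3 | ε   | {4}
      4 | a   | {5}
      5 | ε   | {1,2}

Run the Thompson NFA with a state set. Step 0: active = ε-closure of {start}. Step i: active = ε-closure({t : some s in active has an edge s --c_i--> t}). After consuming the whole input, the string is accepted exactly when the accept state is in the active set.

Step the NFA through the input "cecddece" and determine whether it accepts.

Answer: REJECT

Derivation:
S₀ = ε-closure({0}) = {0,1,2}
'c' @ 1: {}  — dead — no transitions
rest 'ecddece' ignored (set empty)
final: {}; accept 1 not in set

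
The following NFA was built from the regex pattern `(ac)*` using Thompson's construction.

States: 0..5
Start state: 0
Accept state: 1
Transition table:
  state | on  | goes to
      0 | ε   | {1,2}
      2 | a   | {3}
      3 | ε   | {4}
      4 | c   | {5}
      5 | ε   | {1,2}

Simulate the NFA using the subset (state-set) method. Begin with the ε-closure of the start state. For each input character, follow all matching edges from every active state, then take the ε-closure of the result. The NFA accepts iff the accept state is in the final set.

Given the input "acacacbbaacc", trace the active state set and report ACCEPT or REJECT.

S₀ = ε-closure({0}) = {0,1,2}
'a' @ 1: {3,4}
'c' @ 2: {1,2,5}  (accept∈set)
'a' @ 3: {3,4}
'c' @ 4: {1,2,5}  (accept∈set)
'a' @ 5: {3,4}
'c' @ 6: {1,2,5}  (accept∈set)
'b' @ 7: {}  — state set empty
rest 'baacc' ignored (set empty)
final: {}; accept 1 not in set

Answer: REJECT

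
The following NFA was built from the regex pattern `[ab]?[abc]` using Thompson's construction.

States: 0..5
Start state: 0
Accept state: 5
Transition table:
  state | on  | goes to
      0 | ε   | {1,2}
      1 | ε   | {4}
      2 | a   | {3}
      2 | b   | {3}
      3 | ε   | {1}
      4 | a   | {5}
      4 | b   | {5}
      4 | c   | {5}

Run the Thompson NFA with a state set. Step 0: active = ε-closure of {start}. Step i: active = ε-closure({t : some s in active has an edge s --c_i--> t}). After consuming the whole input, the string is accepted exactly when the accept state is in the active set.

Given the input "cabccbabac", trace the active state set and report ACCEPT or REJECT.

S₀ = ε-closure({0}) = {0,1,2,4}
'c' @ 1: {5}  [accepting]
'a' @ 2: {}  — dead — no transitions
rest 'bccbabac' ignored (set empty)
end set {} — state 5 not in

Answer: REJECT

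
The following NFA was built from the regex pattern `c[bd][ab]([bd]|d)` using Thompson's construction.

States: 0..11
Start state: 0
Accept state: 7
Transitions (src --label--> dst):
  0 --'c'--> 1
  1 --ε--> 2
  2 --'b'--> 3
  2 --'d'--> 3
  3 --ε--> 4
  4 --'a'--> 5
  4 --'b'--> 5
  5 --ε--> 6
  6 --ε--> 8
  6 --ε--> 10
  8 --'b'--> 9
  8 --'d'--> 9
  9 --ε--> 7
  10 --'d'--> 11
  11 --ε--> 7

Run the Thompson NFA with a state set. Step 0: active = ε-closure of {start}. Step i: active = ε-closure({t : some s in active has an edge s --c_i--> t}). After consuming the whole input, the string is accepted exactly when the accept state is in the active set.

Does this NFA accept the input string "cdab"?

start: ε-closure({0}) = {0}
'c' @ 1: {1,2}
'd' @ 2: {3,4}
'a' @ 3: {5,6,8,10}
'b' @ 4: {7,9}  (accept∈set)
end set {7,9} — state 7 in

Answer: ACCEPT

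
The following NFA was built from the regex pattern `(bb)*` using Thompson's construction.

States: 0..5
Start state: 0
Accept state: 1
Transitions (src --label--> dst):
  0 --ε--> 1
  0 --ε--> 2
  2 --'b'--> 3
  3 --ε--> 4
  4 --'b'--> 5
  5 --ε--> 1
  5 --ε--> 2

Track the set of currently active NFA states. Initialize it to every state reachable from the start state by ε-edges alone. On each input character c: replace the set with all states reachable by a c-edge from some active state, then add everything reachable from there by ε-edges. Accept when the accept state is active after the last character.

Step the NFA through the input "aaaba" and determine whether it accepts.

Answer: REJECT

Trace:
S₀ = ε-closure({0}) = {0,1,2}
'a' @ 1: {}  — state set empty
rest 'aaba' ignored (set empty)
end set {} — state 1 not in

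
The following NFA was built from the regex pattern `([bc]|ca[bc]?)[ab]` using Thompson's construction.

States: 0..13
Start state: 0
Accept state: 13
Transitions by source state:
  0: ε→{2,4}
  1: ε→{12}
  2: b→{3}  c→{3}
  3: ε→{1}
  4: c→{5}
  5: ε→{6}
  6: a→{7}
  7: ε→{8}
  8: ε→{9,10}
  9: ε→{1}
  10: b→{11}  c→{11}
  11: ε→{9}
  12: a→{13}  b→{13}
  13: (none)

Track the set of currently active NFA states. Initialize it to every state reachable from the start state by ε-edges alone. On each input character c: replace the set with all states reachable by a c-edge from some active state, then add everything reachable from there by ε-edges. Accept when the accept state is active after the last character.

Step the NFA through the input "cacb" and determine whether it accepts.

S₀ = ε-closure({0}) = {0,2,4}
'c' @ 1: {1,3,5,6,12}
'a' @ 2: {1,7,8,9,10,12,13}  [accepting]
'c' @ 3: {1,9,11,12}
'b' @ 4: {13}  [accepting]
end set {13} — state 13 in

Answer: ACCEPT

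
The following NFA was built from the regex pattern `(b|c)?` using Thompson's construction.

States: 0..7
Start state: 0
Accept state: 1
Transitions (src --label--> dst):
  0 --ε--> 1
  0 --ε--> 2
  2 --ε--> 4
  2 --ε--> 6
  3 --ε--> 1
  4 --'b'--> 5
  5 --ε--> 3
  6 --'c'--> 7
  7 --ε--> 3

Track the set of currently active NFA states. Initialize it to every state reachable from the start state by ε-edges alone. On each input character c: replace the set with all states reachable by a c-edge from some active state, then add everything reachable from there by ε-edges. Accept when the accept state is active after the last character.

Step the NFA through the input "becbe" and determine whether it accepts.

S₀ = ε-closure({0}) = {0,1,2,4,6}
'b' @ 1: {1,3,5}  [accepting]
'e' @ 2: {}  — dead — no transitions
rest 'cbe' ignored (set empty)
end set {} — state 1 not in

Answer: REJECT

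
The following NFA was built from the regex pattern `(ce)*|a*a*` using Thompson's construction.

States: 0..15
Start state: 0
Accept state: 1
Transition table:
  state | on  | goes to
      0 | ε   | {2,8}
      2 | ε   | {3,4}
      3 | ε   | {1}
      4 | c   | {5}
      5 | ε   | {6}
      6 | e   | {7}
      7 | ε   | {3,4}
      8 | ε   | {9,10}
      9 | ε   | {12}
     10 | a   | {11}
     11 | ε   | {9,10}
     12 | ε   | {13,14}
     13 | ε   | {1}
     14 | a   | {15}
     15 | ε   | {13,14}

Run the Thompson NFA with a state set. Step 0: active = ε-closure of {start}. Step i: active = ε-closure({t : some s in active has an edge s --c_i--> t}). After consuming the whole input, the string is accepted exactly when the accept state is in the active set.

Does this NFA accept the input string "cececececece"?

start: ε-closure({0}) = {0,1,2,3,4,8,9,10,12,13,14}
'c' @ 1: {5,6}
'e' @ 2: {1,3,4,7}  (accept∈set)
'c' @ 3: {5,6}
'e' @ 4: {1,3,4,7}  (accept∈set)
'c' @ 5: {5,6}
'e' @ 6: {1,3,4,7}  (accept∈set)
'c' @ 7: {5,6}
'e' @ 8: {1,3,4,7}  (accept∈set)
'c' @ 9: {5,6}
'e' @ 10: {1,3,4,7}  (accept∈set)
'c' @ 11: {5,6}
'e' @ 12: {1,3,4,7}  (accept∈set)
after full input: {1,3,4,7}  (accept=1 in)

Answer: ACCEPT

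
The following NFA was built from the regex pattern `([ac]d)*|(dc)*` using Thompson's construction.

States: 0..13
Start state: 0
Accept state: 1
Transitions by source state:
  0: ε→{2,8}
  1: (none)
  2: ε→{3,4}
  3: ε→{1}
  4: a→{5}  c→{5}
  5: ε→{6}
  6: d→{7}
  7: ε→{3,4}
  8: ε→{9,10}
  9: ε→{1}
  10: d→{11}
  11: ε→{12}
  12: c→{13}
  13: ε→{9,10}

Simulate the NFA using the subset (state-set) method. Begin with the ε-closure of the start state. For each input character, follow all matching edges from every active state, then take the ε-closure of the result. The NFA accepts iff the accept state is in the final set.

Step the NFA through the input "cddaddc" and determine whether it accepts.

start: ε-closure({0}) = {0,1,2,3,4,8,9,10}
'c' @ 1: {5,6}
'd' @ 2: {1,3,4,7}  ✓accept
'd' @ 3: {}  — state set empty
rest 'addc' ignored (set empty)
after full input: {}  (accept=1 not in)

Answer: REJECT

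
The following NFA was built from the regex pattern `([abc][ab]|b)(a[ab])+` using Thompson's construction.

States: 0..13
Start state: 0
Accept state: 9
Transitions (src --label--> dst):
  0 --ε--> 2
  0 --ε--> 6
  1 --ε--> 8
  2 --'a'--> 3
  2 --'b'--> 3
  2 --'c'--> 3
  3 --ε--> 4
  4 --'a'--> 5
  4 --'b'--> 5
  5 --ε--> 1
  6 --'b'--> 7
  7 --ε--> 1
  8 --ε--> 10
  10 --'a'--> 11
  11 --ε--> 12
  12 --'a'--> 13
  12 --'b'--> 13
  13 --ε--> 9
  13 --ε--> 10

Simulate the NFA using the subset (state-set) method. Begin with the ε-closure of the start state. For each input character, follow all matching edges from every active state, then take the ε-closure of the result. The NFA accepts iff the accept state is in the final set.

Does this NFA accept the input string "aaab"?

Answer: ACCEPT

Derivation:
initial (ε-close {0}): {0,2,6}
'a' @ 1: {3,4}
'a' @ 2: {1,5,8,10}
'a' @ 3: {11,12}
'b' @ 4: {9,10,13}  ✓accept
after full input: {9,10,13}  (accept=9 in)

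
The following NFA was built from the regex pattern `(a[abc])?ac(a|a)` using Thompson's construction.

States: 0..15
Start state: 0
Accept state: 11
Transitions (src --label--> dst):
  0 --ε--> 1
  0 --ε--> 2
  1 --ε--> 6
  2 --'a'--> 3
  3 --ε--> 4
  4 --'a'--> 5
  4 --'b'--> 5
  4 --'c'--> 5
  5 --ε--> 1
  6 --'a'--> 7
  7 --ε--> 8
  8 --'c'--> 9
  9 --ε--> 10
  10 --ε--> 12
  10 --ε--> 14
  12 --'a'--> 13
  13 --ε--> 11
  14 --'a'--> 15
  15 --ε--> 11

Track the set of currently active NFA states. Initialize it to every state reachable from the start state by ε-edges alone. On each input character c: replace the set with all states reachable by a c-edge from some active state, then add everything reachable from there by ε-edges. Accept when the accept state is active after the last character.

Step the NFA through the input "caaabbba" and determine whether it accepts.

initial (ε-close {0}): {0,1,2,6}
'c' @ 1: {}  — state set empty
rest 'aaabbba' ignored (set empty)
end set {} — state 11 not in

Answer: REJECT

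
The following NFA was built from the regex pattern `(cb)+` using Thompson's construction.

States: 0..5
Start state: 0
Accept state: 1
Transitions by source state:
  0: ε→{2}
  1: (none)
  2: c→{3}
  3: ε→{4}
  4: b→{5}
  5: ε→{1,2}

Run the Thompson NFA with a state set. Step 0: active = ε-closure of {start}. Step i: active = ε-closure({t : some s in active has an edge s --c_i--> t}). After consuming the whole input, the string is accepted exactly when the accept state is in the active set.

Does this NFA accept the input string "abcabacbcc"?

start: ε-closure({0}) = {0,2}
'a' @ 1: {}  — no active states
rest 'bcabacbcc' ignored (set empty)
end set {} — state 1 not in

Answer: REJECT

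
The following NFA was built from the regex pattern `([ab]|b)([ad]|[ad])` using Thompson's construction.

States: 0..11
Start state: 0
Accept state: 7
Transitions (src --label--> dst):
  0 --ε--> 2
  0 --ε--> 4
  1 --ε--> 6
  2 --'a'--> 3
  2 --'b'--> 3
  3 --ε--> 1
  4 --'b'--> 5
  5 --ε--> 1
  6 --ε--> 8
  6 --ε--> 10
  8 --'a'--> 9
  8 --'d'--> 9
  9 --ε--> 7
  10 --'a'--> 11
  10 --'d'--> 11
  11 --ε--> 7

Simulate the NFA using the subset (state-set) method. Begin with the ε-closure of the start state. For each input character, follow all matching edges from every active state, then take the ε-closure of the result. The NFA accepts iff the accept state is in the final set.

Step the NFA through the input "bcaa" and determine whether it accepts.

initial (ε-close {0}): {0,2,4}
'b' @ 1: {1,3,5,6,8,10}
'c' @ 2: {}  — no active states
rest 'aa' ignored (set empty)
end set {} — state 7 not in

Answer: REJECT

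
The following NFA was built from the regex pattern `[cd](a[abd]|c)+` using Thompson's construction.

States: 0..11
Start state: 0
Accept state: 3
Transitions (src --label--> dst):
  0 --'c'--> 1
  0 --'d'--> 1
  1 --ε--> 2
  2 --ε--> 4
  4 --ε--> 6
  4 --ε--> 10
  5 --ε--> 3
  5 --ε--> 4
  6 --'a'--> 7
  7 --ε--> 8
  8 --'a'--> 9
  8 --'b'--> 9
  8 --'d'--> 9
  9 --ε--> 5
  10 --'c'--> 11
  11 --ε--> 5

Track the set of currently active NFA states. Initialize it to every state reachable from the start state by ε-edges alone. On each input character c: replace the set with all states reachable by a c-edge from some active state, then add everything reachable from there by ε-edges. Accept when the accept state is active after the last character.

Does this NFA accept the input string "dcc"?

Answer: ACCEPT

Steps:
start: ε-closure({0}) = {0}
'd' @ 1: {1,2,4,6,10}
'c' @ 2: {3,4,5,6,10,11}  (accept∈set)
'c' @ 3: {3,4,5,6,10,11}  (accept∈set)
final: {3,4,5,6,10,11}; accept 3 in set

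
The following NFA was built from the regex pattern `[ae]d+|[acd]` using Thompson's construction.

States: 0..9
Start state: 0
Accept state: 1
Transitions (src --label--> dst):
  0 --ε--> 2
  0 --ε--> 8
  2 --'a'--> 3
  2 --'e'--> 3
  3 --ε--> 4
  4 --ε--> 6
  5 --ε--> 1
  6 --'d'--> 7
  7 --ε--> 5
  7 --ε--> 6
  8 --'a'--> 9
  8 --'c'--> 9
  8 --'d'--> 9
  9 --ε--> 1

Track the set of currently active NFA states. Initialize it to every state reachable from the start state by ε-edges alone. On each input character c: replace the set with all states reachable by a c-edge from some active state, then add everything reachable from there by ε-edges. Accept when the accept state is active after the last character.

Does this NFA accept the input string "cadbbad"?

start: ε-closure({0}) = {0,2,8}
'c' @ 1: {1,9}  (accept∈set)
'a' @ 2: {}  — state set empty
rest 'dbbad' ignored (set empty)
end set {} — state 1 not in

Answer: REJECT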